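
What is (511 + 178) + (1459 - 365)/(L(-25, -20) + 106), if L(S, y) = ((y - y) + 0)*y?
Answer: 37064/53 ≈ 699.32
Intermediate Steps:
L(S, y) = 0 (L(S, y) = (0 + 0)*y = 0*y = 0)
(511 + 178) + (1459 - 365)/(L(-25, -20) + 106) = (511 + 178) + (1459 - 365)/(0 + 106) = 689 + 1094/106 = 689 + 1094*(1/106) = 689 + 547/53 = 37064/53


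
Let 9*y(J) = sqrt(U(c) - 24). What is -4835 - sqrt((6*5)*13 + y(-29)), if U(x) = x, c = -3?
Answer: -4835 - sqrt(3510 + 3*I*sqrt(3))/3 ≈ -4854.8 - 0.014618*I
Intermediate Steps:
y(J) = I*sqrt(3)/3 (y(J) = sqrt(-3 - 24)/9 = sqrt(-27)/9 = (3*I*sqrt(3))/9 = I*sqrt(3)/3)
-4835 - sqrt((6*5)*13 + y(-29)) = -4835 - sqrt((6*5)*13 + I*sqrt(3)/3) = -4835 - sqrt(30*13 + I*sqrt(3)/3) = -4835 - sqrt(390 + I*sqrt(3)/3)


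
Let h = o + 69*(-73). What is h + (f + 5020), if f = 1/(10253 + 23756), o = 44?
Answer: 918244/34009 ≈ 27.000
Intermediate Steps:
f = 1/34009 ≈ 2.9404e-5
h = -4993 (h = 44 + 69*(-73) = 44 - 5037 = -4993)
h + (f + 5020) = -4993 + (1/34009 + 5020) = -4993 + 170725181/34009 = 918244/34009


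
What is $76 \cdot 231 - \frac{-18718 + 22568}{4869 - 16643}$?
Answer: $\frac{14764871}{841} \approx 17556.0$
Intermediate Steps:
$76 \cdot 231 - \frac{-18718 + 22568}{4869 - 16643} = 17556 - \frac{3850}{-11774} = 17556 - 3850 \left(- \frac{1}{11774}\right) = 17556 - - \frac{275}{841} = 17556 + \frac{275}{841} = \frac{14764871}{841}$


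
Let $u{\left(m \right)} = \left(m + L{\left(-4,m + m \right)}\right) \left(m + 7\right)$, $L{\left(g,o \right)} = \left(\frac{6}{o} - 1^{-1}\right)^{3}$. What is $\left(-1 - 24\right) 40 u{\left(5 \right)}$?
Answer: $-59232$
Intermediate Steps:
$L{\left(g,o \right)} = \left(-1 + \frac{6}{o}\right)^{3}$ ($L{\left(g,o \right)} = \left(\frac{6}{o} - 1\right)^{3} = \left(-1 + \frac{6}{o}\right)^{3}$)
$u{\left(m \right)} = \left(7 + m\right) \left(m - \frac{\left(-6 + 2 m\right)^{3}}{8 m^{3}}\right)$ ($u{\left(m \right)} = \left(m - \frac{\left(-6 + \left(m + m\right)\right)^{3}}{\left(m + m\right)^{3}}\right) \left(m + 7\right) = \left(m - \frac{\left(-6 + 2 m\right)^{3}}{8 m^{3}}\right) \left(7 + m\right) = \left(7 + m\right) \left(m - \frac{\left(-6 + 2 m\right)^{3}}{8 m^{3}}\right)$)
$\left(-1 - 24\right) 40 u{\left(5 \right)} = \left(-1 - 24\right) 40 \frac{- 7 \left(-3 + 5\right)^{3} + 5^{4} \left(7 + 5\right) - 5 \left(-3 + 5\right)^{3}}{125} = \left(-1 - 24\right) 40 \frac{- 7 \cdot 2^{3} + 625 \cdot 12 - 5 \cdot 2^{3}}{125} = \left(-25\right) 40 \frac{\left(-7\right) 8 + 7500 - 5 \cdot 8}{125} = - 1000 \frac{-56 + 7500 - 40}{125} = - 1000 \cdot \frac{1}{125} \cdot 7404 = \left(-1000\right) \frac{7404}{125} = -59232$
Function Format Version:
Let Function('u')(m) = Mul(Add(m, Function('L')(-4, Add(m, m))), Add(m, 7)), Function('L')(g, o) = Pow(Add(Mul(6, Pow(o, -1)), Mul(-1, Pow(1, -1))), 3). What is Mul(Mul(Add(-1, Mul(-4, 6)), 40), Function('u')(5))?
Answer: -59232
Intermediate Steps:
Function('L')(g, o) = Pow(Add(-1, Mul(6, Pow(o, -1))), 3) (Function('L')(g, o) = Pow(Add(Mul(6, Pow(o, -1)), Mul(-1, 1)), 3) = Pow(Add(Mul(6, Pow(o, -1)), -1), 3) = Pow(Add(-1, Mul(6, Pow(o, -1))), 3))
Function('u')(m) = Mul(Add(7, m), Add(m, Mul(Rational(-1, 8), Pow(m, -3), Pow(Add(-6, Mul(2, m)), 3)))) (Function('u')(m) = Mul(Add(m, Mul(-1, Pow(Add(m, m), -3), Pow(Add(-6, Add(m, m)), 3))), Add(m, 7)) = Mul(Add(m, Mul(-1, Pow(Mul(2, m), -3), Pow(Add(-6, Mul(2, m)), 3))), Add(7, m)) = Mul(Add(m, Mul(-1, Mul(Rational(1, 8), Pow(m, -3)), Pow(Add(-6, Mul(2, m)), 3))), Add(7, m)) = Mul(Add(m, Mul(Rational(-1, 8), Pow(m, -3), Pow(Add(-6, Mul(2, m)), 3))), Add(7, m)) = Mul(Add(7, m), Add(m, Mul(Rational(-1, 8), Pow(m, -3), Pow(Add(-6, Mul(2, m)), 3)))))
Mul(Mul(Add(-1, Mul(-4, 6)), 40), Function('u')(5)) = Mul(Mul(Add(-1, Mul(-4, 6)), 40), Mul(Pow(5, -3), Add(Mul(-7, Pow(Add(-3, 5), 3)), Mul(Pow(5, 4), Add(7, 5)), Mul(-1, 5, Pow(Add(-3, 5), 3))))) = Mul(Mul(Add(-1, -24), 40), Mul(Rational(1, 125), Add(Mul(-7, Pow(2, 3)), Mul(625, 12), Mul(-1, 5, Pow(2, 3))))) = Mul(Mul(-25, 40), Mul(Rational(1, 125), Add(Mul(-7, 8), 7500, Mul(-1, 5, 8)))) = Mul(-1000, Mul(Rational(1, 125), Add(-56, 7500, -40))) = Mul(-1000, Mul(Rational(1, 125), 7404)) = Mul(-1000, Rational(7404, 125)) = -59232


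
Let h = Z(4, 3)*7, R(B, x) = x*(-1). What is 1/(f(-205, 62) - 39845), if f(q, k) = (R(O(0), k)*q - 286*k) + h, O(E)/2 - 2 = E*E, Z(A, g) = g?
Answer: -1/44846 ≈ -2.2299e-5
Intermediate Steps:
O(E) = 4 + 2*E² (O(E) = 4 + 2*(E*E) = 4 + 2*E²)
R(B, x) = -x
h = 21 (h = 3*7 = 21)
f(q, k) = 21 - 286*k - k*q (f(q, k) = ((-k)*q - 286*k) + 21 = (-k*q - 286*k) + 21 = (-286*k - k*q) + 21 = 21 - 286*k - k*q)
1/(f(-205, 62) - 39845) = 1/((21 - 286*62 - 1*62*(-205)) - 39845) = 1/((21 - 17732 + 12710) - 39845) = 1/(-5001 - 39845) = 1/(-44846) = -1/44846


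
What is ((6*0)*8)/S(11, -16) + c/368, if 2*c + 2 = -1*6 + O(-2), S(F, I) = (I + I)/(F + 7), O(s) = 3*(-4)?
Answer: -5/184 ≈ -0.027174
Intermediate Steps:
O(s) = -12
S(F, I) = 2*I/(7 + F) (S(F, I) = (2*I)/(7 + F) = 2*I/(7 + F))
c = -10 (c = -1 + (-1*6 - 12)/2 = -1 + (-6 - 12)/2 = -1 + (½)*(-18) = -1 - 9 = -10)
((6*0)*8)/S(11, -16) + c/368 = ((6*0)*8)/((2*(-16)/(7 + 11))) - 10/368 = (0*8)/((2*(-16)/18)) - 10*1/368 = 0/((2*(-16)*(1/18))) - 5/184 = 0/(-16/9) - 5/184 = 0*(-9/16) - 5/184 = 0 - 5/184 = -5/184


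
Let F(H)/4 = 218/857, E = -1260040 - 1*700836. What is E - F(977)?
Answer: -1680471604/857 ≈ -1.9609e+6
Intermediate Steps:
E = -1960876 (E = -1260040 - 700836 = -1960876)
F(H) = 872/857 (F(H) = 4*(218/857) = 872/857)
E - F(977) = -1960876 - 1*872/857 = -1960876 - 872/857 = -1680471604/857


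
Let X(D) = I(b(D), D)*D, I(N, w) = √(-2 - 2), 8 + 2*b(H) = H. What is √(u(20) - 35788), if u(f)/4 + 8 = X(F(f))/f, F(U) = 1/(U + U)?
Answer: √(-3582000 + I)/10 ≈ 2.6418e-5 + 189.26*I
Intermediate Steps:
F(U) = 1/(2*U)
b(H) = -4 + H/2
I(N, w) = 2*I (I(N, w) = √(-4) = 2*I)
X(D) = 2*I*D (X(D) = (2*I)*D = 2*I*D)
u(f) = -32 + 4*I/f² (u(f) = -32 + 4*((2*I*(1/(2*f)))/f) = -32 + 4*((I/f)/f) = -32 + 4*(I/f²) = -32 + 4*I/f²)
√(u(20) - 35788) = √((-32 + 4*I/20²) - 35788) = √((-32 + 4*I*(1/400)) - 35788) = √((-32 + I/100) - 35788) = √(-35820 + I/100)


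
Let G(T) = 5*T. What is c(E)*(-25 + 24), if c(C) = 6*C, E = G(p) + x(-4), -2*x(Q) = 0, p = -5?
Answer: 150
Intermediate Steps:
x(Q) = 0 (x(Q) = -½*0 = 0)
E = -25 (E = 5*(-5) + 0 = -25 + 0 = -25)
c(E)*(-25 + 24) = (6*(-25))*(-25 + 24) = -150*(-1) = 150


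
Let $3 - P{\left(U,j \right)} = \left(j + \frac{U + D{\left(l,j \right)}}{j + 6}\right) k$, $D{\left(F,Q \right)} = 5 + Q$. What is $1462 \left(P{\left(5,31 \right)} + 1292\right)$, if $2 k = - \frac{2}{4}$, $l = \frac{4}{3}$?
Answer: $\frac{70485944}{37} \approx 1.905 \cdot 10^{6}$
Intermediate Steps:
$l = \frac{4}{3}$ ($l = 4 \cdot \frac{1}{3} = \frac{4}{3} \approx 1.3333$)
$k = - \frac{1}{4}$ ($k = \frac{\left(-2\right) \frac{1}{4}}{2} = \frac{1}{2} \left(- \frac{1}{2}\right) = - \frac{1}{4} \approx -0.25$)
$P{\left(U,j \right)} = 3 + \frac{j}{4} + \frac{5 + U + j}{4 \left(6 + j\right)}$ ($P{\left(U,j \right)} = 3 - \left(j + \frac{U + \left(5 + j\right)}{j + 6}\right) \left(- \frac{1}{4}\right) = 3 - \left(j + \frac{5 + U + j}{6 + j}\right) \left(- \frac{1}{4}\right) = 3 - \left(- \frac{j}{4} - \frac{5 + U + j}{4 \left(6 + j\right)}\right) = 3 + \left(\frac{j}{4} + \frac{5 + U + j}{4 \left(6 + j\right)}\right) = 3 + \frac{j}{4} + \frac{5 + U + j}{4 \left(6 + j\right)}$)
$1462 \left(P{\left(5,31 \right)} + 1292\right) = 1462 \left(\frac{77 + 5 + 31^{2} + 19 \cdot 31}{4 \left(6 + 31\right)} + 1292\right) = 1462 \left(\frac{77 + 5 + 961 + 589}{4 \cdot 37} + 1292\right) = 1462 \left(\frac{1}{4} \cdot \frac{1}{37} \cdot 1632 + 1292\right) = 1462 \left(\frac{408}{37} + 1292\right) = 1462 \cdot \frac{48212}{37} = \frac{70485944}{37}$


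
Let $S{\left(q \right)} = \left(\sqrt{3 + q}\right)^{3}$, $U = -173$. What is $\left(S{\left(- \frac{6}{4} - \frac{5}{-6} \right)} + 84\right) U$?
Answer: $-14532 - \frac{1211 \sqrt{21}}{9} \approx -15149.0$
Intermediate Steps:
$S{\left(q \right)} = \left(3 + q\right)^{\frac{3}{2}}$
$\left(S{\left(- \frac{6}{4} - \frac{5}{-6} \right)} + 84\right) U = \left(\left(3 - \left(- \frac{5}{6} + \frac{3}{2}\right)\right)^{\frac{3}{2}} + 84\right) \left(-173\right) = \left(\left(3 - \frac{2}{3}\right)^{\frac{3}{2}} + 84\right) \left(-173\right) = \left(\left(\frac{7}{3}\right)^{\frac{3}{2}} + 84\right) \left(-173\right) = \left(\frac{7 \sqrt{21}}{9} + 84\right) \left(-173\right) = \left(84 + \frac{7 \sqrt{21}}{9}\right) \left(-173\right) = -14532 - \frac{1211 \sqrt{21}}{9}$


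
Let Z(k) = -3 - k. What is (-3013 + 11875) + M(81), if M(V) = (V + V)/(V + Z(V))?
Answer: 8808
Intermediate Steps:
M(V) = -2*V/3 (M(V) = (V + V)/(V + (-3 - V)) = (2*V)/(-3) = (2*V)*(-1/3) = -2*V/3)
(-3013 + 11875) + M(81) = (-3013 + 11875) - 2/3*81 = 8862 - 54 = 8808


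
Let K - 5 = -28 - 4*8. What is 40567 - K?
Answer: 40622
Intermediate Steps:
K = -55 (K = 5 + (-28 - 4*8) = 5 + (-28 - 32) = 5 - 60 = -55)
40567 - K = 40567 - 1*(-55) = 40567 + 55 = 40622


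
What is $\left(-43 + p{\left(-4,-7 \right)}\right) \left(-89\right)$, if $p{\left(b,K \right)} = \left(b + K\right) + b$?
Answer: $5162$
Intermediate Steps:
$p{\left(b,K \right)} = K + 2 b$ ($p{\left(b,K \right)} = \left(K + b\right) + b = K + 2 b$)
$\left(-43 + p{\left(-4,-7 \right)}\right) \left(-89\right) = \left(-43 + \left(-7 + 2 \left(-4\right)\right)\right) \left(-89\right) = \left(-43 - 15\right) \left(-89\right) = \left(-58\right) \left(-89\right) = 5162$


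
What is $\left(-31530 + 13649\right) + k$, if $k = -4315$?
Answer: $-22196$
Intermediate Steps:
$\left(-31530 + 13649\right) + k = \left(-31530 + 13649\right) - 4315 = -17881 - 4315 = -22196$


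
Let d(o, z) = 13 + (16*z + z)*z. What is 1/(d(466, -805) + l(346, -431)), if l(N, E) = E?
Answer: 1/11016007 ≈ 9.0777e-8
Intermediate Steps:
d(o, z) = 13 + 17*z**2 (d(o, z) = 13 + (17*z)*z = 13 + 17*z**2)
1/(d(466, -805) + l(346, -431)) = 1/((13 + 17*(-805)**2) - 431) = 1/((13 + 17*648025) - 431) = 1/((13 + 11016425) - 431) = 1/(11016438 - 431) = 1/11016007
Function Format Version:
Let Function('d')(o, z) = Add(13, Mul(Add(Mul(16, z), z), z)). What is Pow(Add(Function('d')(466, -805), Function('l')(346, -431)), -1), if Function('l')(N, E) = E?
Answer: Rational(1, 11016007) ≈ 9.0777e-8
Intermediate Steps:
Function('d')(o, z) = Add(13, Mul(17, Pow(z, 2))) (Function('d')(o, z) = Add(13, Mul(Mul(17, z), z)) = Add(13, Mul(17, Pow(z, 2))))
Pow(Add(Function('d')(466, -805), Function('l')(346, -431)), -1) = Pow(Add(Add(13, Mul(17, Pow(-805, 2))), -431), -1) = Pow(Add(Add(13, Mul(17, 648025)), -431), -1) = Pow(Add(Add(13, 11016425), -431), -1) = Pow(Add(11016438, -431), -1) = Pow(11016007, -1) = Rational(1, 11016007)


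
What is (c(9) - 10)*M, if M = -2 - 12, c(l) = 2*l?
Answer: -112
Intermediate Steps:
M = -14
(c(9) - 10)*M = (2*9 - 10)*(-14) = (18 - 10)*(-14) = 8*(-14) = -112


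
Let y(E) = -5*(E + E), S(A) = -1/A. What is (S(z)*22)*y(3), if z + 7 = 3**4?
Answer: 330/37 ≈ 8.9189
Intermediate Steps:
z = 74 (z = -7 + 3**4 = -7 + 81 = 74)
y(E) = -10*E
(S(z)*22)*y(3) = (-1/74*22)*(-10*3) = (-1*1/74*22)*(-30) = -1/74*22*(-30) = -11/37*(-30) = 330/37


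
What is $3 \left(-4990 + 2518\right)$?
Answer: $-7416$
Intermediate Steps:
$3 \left(-4990 + 2518\right) = 3 \left(-2472\right) = -7416$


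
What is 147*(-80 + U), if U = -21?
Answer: -14847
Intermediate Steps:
147*(-80 + U) = 147*(-80 - 21) = 147*(-101) = -14847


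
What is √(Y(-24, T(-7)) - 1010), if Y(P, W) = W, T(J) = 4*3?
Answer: I*√998 ≈ 31.591*I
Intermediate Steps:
T(J) = 12
√(Y(-24, T(-7)) - 1010) = √(12 - 1010) = √(-998) = I*√998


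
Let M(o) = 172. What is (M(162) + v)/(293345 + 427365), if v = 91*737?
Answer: 67239/720710 ≈ 0.093295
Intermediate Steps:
v = 67067
(M(162) + v)/(293345 + 427365) = (172 + 67067)/(293345 + 427365) = 67239/720710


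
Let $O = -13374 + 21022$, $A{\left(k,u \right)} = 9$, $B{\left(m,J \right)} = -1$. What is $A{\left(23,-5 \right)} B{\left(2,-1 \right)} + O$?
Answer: $7639$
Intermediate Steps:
$O = 7648$
$A{\left(23,-5 \right)} B{\left(2,-1 \right)} + O = 9 \left(-1\right) + 7648 = -9 + 7648 = 7639$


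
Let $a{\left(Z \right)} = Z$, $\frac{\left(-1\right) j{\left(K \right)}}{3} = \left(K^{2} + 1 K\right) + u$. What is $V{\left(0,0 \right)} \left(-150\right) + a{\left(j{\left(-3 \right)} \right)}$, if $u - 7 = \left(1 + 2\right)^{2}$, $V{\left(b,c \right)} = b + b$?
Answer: $-66$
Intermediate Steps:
$V{\left(b,c \right)} = 2 b$
$u = 16$ ($u = 7 + \left(1 + 2\right)^{2} = 7 + 3^{2} = 7 + 9 = 16$)
$j{\left(K \right)} = -48 - 3 K - 3 K^{2}$ ($j{\left(K \right)} = - 3 \left(\left(K^{2} + 1 K\right) + 16\right) = - 3 \left(\left(K^{2} + K\right) + 16\right) = - 3 \left(\left(K + K^{2}\right) + 16\right) = - 3 \left(16 + K + K^{2}\right) = -48 - 3 K - 3 K^{2}$)
$V{\left(0,0 \right)} \left(-150\right) + a{\left(j{\left(-3 \right)} \right)} = 2 \cdot 0 \left(-150\right) - \left(39 + 27\right) = 0 \left(-150\right) - 66 = 0 - 66 = -66$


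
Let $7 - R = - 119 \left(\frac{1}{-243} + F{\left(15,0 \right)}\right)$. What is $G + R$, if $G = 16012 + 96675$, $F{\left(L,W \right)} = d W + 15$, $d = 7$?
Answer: $\frac{27818278}{243} \approx 1.1448 \cdot 10^{5}$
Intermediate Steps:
$F{\left(L,W \right)} = 15 + 7 W$ ($F{\left(L,W \right)} = 7 W + 15 = 15 + 7 W$)
$R = \frac{435337}{243}$ ($R = 7 - - 119 \left(\frac{1}{-243} + \left(15 + 7 \cdot 0\right)\right) = 7 - - 119 \left(- \frac{1}{243} + \left(15 + 0\right)\right) = 7 - - 119 \left(- \frac{1}{243} + 15\right) = 7 - \left(-119\right) \frac{3644}{243} = 7 - - \frac{433636}{243} = 7 + \frac{433636}{243} = \frac{435337}{243} \approx 1791.5$)
$G = 112687$
$G + R = 112687 + \frac{435337}{243} = \frac{27818278}{243}$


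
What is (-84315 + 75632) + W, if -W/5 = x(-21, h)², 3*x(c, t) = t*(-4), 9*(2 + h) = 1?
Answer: -6353027/729 ≈ -8714.7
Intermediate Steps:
h = -17/9 (h = -2 + (⅑)*1 = -2 + ⅑ = -17/9 ≈ -1.8889)
x(c, t) = -4*t/3 (x(c, t) = (t*(-4))/3 = (-4*t)/3 = -4*t/3)
W = -23120/729 (W = -5*(-4/3*(-17/9))² = -5*(68/27)² = -5*4624/729 = -23120/729 ≈ -31.715)
(-84315 + 75632) + W = (-84315 + 75632) - 23120/729 = -8683 - 23120/729 = -6353027/729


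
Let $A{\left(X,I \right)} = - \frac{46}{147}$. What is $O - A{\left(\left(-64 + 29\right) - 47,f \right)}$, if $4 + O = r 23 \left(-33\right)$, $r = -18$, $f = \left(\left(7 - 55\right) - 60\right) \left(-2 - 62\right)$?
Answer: $\frac{2007772}{147} \approx 13658.0$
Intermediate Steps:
$f = 6912$ ($f = \left(\left(7 - 55\right) - 60\right) \left(-64\right) = \left(-48 - 60\right) \left(-64\right) = \left(-108\right) \left(-64\right) = 6912$)
$A{\left(X,I \right)} = - \frac{46}{147}$ ($A{\left(X,I \right)} = \left(-46\right) \frac{1}{147} = - \frac{46}{147}$)
$O = 13658$ ($O = -4 + \left(-18\right) 23 \left(-33\right) = -4 - -13662 = -4 + 13662 = 13658$)
$O - A{\left(\left(-64 + 29\right) - 47,f \right)} = 13658 - - \frac{46}{147} = 13658 + \frac{46}{147} = \frac{2007772}{147}$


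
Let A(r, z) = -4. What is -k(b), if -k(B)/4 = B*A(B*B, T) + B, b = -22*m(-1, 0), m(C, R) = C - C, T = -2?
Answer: 0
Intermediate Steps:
m(C, R) = 0
b = 0 (b = -22*0 = 0)
k(B) = 12*B (k(B) = -4*(B*(-4) + B) = -4*(-4*B + B) = -(-12)*B = 12*B)
-k(b) = -12*0 = -1*0 = 0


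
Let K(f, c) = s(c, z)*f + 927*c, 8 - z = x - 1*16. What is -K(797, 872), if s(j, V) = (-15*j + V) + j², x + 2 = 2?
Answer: -596428760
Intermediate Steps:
x = 0 (x = -2 + 2 = 0)
z = 24 (z = 8 - (0 - 1*16) = 8 - (0 - 16) = 8 - 1*(-16) = 8 + 16 = 24)
s(j, V) = V + j² - 15*j (s(j, V) = (V - 15*j) + j² = V + j² - 15*j)
K(f, c) = 927*c + f*(24 + c² - 15*c) (K(f, c) = (24 + c² - 15*c)*f + 927*c = f*(24 + c² - 15*c) + 927*c = 927*c + f*(24 + c² - 15*c))
-K(797, 872) = -(927*872 + 797*(24 + 872² - 15*872)) = -(808344 + 797*(24 + 760384 - 13080)) = -(808344 + 797*747328) = -(808344 + 595620416) = -1*596428760 = -596428760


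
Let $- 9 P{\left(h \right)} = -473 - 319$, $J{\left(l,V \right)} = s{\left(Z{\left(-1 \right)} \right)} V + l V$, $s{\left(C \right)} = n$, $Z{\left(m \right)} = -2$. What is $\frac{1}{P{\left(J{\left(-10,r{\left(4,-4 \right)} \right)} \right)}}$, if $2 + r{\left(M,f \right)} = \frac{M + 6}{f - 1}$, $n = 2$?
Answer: $\frac{1}{88} \approx 0.011364$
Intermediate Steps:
$s{\left(C \right)} = 2$
$r{\left(M,f \right)} = -2 + \frac{6 + M}{-1 + f}$ ($r{\left(M,f \right)} = -2 + \frac{M + 6}{f - 1} = -2 + \frac{6 + M}{-1 + f}$)
$J{\left(l,V \right)} = 2 V + V l$ ($J{\left(l,V \right)} = 2 V + l V = 2 V + V l$)
$P{\left(h \right)} = 88$ ($P{\left(h \right)} = - \frac{-473 - 319}{9} = \left(- \frac{1}{9}\right) \left(-792\right) = 88$)
$\frac{1}{P{\left(J{\left(-10,r{\left(4,-4 \right)} \right)} \right)}} = \frac{1}{88}$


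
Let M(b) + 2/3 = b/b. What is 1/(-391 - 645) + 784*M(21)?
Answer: 812221/3108 ≈ 261.33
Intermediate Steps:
M(b) = ⅓ (M(b) = -⅔ + b/b = -⅔ + 1 = ⅓)
1/(-391 - 645) + 784*M(21) = 1/(-391 - 645) + 784*(⅓) = 1/(-1036) + 784/3 = -1/1036 + 784/3 = 812221/3108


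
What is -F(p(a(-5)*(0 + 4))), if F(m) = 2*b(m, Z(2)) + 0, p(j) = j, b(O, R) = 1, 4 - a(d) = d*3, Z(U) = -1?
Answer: -2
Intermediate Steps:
a(d) = 4 - 3*d (a(d) = 4 - d*3 = 4 - 3*d)
F(m) = 2 (F(m) = 2*1 + 0 = 2 + 0 = 2)
-F(p(a(-5)*(0 + 4))) = -1*2 = -2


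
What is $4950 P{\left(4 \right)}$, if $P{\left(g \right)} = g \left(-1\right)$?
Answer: $-19800$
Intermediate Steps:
$P{\left(g \right)} = - g$
$4950 P{\left(4 \right)} = 4950 \left(\left(-1\right) 4\right) = 4950 \left(-4\right) = -19800$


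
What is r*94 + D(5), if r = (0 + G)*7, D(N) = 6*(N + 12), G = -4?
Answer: -2530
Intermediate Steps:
D(N) = 72 + 6*N (D(N) = 6*(12 + N) = 72 + 6*N)
r = -28 (r = (0 - 4)*7 = -4*7 = -28)
r*94 + D(5) = -28*94 + (72 + 6*5) = -2632 + (72 + 30) = -2632 + 102 = -2530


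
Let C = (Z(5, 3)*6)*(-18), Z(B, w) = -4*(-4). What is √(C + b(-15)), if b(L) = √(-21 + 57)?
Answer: I*√1722 ≈ 41.497*I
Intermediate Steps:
b(L) = 6 (b(L) = √36 = 6)
Z(B, w) = 16
C = -1728 (C = (16*6)*(-18) = 96*(-18) = -1728)
√(C + b(-15)) = √(-1728 + 6) = √(-1722) = I*√1722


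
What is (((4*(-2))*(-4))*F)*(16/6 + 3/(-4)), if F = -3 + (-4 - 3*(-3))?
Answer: 368/3 ≈ 122.67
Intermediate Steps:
F = 2 (F = -3 + (-4 - 1*(-9)) = -3 + (-4 + 9) = -3 + 5 = 2)
(((4*(-2))*(-4))*F)*(16/6 + 3/(-4)) = (((4*(-2))*(-4))*2)*(16/6 + 3/(-4)) = (-8*(-4)*2)*(16*(1/6) + 3*(-1/4)) = (32*2)*(8/3 - 3/4) = 64*(23/12) = 368/3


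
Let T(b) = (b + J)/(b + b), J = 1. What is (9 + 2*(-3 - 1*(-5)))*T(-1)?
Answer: 0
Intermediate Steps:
T(b) = (1 + b)/(2*b) (T(b) = (b + 1)/(b + b) = (1 + b)/((2*b)) = (1 + b)*(1/(2*b)) = (1 + b)/(2*b))
(9 + 2*(-3 - 1*(-5)))*T(-1) = (9 + 2*(-3 - 1*(-5)))*((½)*(1 - 1)/(-1)) = (9 + 2*(-3 + 5))*((½)*(-1)*0) = (9 + 2*2)*0 = (9 + 4)*0 = 13*0 = 0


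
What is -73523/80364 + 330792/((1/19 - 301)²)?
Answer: 66600623527/24329102692 ≈ 2.7375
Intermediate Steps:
-73523/80364 + 330792/((1/19 - 301)²) = -73523*1/80364 + 330792/((1/19 - 301)²) = -73523/80364 + 330792/((-5718/19)²) = -73523/80364 + 330792/(32695524/361) = -73523/80364 + 330792*(361/32695524) = -73523/80364 + 9951326/2724627 = 66600623527/24329102692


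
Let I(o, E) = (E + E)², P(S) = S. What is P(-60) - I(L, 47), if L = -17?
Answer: -8896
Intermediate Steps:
I(o, E) = 4*E² (I(o, E) = (2*E)² = 4*E²)
P(-60) - I(L, 47) = -60 - 4*47² = -60 - 4*2209 = -60 - 1*8836 = -60 - 8836 = -8896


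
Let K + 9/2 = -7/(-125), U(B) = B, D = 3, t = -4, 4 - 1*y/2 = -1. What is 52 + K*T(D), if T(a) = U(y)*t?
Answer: 5744/25 ≈ 229.76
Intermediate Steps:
y = 10 (y = 8 - 2*(-1) = 8 + 2 = 10)
T(a) = -40 (T(a) = 10*(-4) = -40)
K = -1111/250 (K = -9/2 - 7/(-125) = -9/2 - 7*(-1/125) = -9/2 + 7/125 = -1111/250 ≈ -4.4440)
52 + K*T(D) = 52 - 1111/250*(-40) = 52 + 4444/25 = 5744/25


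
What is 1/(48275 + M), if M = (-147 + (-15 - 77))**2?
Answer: 1/105396 ≈ 9.4880e-6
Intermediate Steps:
M = 57121 (M = (-147 - 92)**2 = (-239)**2 = 57121)
1/(48275 + M) = 1/(48275 + 57121) = 1/105396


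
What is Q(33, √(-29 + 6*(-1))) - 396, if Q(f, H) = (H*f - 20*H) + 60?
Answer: -336 + 13*I*√35 ≈ -336.0 + 76.909*I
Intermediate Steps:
Q(f, H) = 60 - 20*H + H*f (Q(f, H) = (-20*H + H*f) + 60 = 60 - 20*H + H*f)
Q(33, √(-29 + 6*(-1))) - 396 = (60 - 20*√(-29 + 6*(-1)) + √(-29 + 6*(-1))*33) - 396 = (60 - 20*√(-29 - 6) + √(-29 - 6)*33) - 396 = (60 - 20*I*√35 + √(-35)*33) - 396 = (60 - 20*I*√35 + (I*√35)*33) - 396 = (60 - 20*I*√35 + 33*I*√35) - 396 = (60 + 13*I*√35) - 396 = -336 + 13*I*√35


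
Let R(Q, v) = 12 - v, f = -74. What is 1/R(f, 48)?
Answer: -1/36 ≈ -0.027778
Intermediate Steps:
1/R(f, 48) = 1/(12 - 1*48) = 1/(12 - 48) = 1/(-36) = -1/36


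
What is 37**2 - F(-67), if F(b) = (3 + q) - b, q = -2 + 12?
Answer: 1289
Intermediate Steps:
q = 10
F(b) = 13 - b (F(b) = (3 + 10) - b = 13 - b)
37**2 - F(-67) = 37**2 - (13 - 1*(-67)) = 1369 - (13 + 67) = 1369 - 1*80 = 1369 - 80 = 1289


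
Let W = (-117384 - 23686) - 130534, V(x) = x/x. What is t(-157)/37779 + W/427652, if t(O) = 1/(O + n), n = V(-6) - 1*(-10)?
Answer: -374523961247/589703669142 ≈ -0.63511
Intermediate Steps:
V(x) = 1
W = -271604 (W = -141070 - 130534 = -271604)
n = 11 (n = 1 - 1*(-10) = 1 + 10 = 11)
t(O) = 1/(11 + O) (t(O) = 1/(O + 11) = 1/(11 + O))
t(-157)/37779 + W/427652 = 1/((11 - 157)*37779) - 271604/427652 = (1/37779)/(-146) - 271604*1/427652 = -1/146*1/37779 - 67901/106913 = -1/5515734 - 67901/106913 = -374523961247/589703669142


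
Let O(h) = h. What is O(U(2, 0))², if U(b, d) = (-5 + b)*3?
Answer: 81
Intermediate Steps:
U(b, d) = -15 + 3*b
O(U(2, 0))² = (-15 + 3*2)² = (-15 + 6)² = (-9)² = 81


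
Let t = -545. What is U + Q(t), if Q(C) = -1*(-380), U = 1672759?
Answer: 1673139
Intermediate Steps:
Q(C) = 380
U + Q(t) = 1672759 + 380 = 1673139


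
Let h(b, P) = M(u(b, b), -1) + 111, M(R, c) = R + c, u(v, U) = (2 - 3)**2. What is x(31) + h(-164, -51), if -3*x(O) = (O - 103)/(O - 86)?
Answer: 6081/55 ≈ 110.56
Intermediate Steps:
x(O) = -(-103 + O)/(3*(-86 + O)) (x(O) = -(O - 103)/(3*(O - 86)) = -(-103 + O)/(3*(-86 + O)))
u(v, U) = 1 (u(v, U) = (-1)**2 = 1)
h(b, P) = 111 (h(b, P) = (1 - 1) + 111 = 0 + 111 = 111)
x(31) + h(-164, -51) = (103 - 1*31)/(3*(-86 + 31)) + 111 = (1/3)*(103 - 31)/(-55) + 111 = (1/3)*(-1/55)*72 + 111 = -24/55 + 111 = 6081/55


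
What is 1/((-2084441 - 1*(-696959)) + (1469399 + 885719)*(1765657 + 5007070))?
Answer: 1/15950569879304 ≈ 6.2694e-14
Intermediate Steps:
1/((-2084441 - 1*(-696959)) + (1469399 + 885719)*(1765657 + 5007070)) = 1/((-2084441 + 696959) + 2355118*6772727) = 1/(-1387482 + 15950571266786) = 1/15950569879304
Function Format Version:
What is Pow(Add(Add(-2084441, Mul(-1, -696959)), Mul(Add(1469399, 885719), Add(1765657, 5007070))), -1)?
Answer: Rational(1, 15950569879304) ≈ 6.2694e-14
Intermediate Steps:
Pow(Add(Add(-2084441, Mul(-1, -696959)), Mul(Add(1469399, 885719), Add(1765657, 5007070))), -1) = Pow(Add(Add(-2084441, 696959), Mul(2355118, 6772727)), -1) = Pow(Add(-1387482, 15950571266786), -1) = Pow(15950569879304, -1) = Rational(1, 15950569879304)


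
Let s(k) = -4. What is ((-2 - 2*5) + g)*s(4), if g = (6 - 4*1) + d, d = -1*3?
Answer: 52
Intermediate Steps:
d = -3
g = -1 (g = (6 - 4*1) - 3 = (6 - 4) - 3 = 2 - 3 = -1)
((-2 - 2*5) + g)*s(4) = ((-2 - 2*5) - 1)*(-4) = ((-2 - 10) - 1)*(-4) = (-12 - 1)*(-4) = -13*(-4) = 52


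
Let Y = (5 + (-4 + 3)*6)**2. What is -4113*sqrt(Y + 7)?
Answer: -8226*sqrt(2) ≈ -11633.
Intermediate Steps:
Y = 1 (Y = (5 - 1*6)**2 = (5 - 6)**2 = (-1)**2 = 1)
-4113*sqrt(Y + 7) = -4113*sqrt(1 + 7) = -8226*sqrt(2)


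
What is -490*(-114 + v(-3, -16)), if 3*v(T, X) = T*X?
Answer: 48020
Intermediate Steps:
v(T, X) = T*X/3 (v(T, X) = (T*X)/3 = T*X/3)
-490*(-114 + v(-3, -16)) = -490*(-114 + (⅓)*(-3)*(-16)) = -490*(-114 + 16) = -490*(-98) = 48020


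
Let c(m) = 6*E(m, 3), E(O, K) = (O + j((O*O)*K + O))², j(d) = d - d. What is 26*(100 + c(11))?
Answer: 21476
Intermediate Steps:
j(d) = 0
E(O, K) = O² (E(O, K) = (O + 0)² = O²)
c(m) = 6*m²
26*(100 + c(11)) = 26*(100 + 6*11²) = 26*(100 + 6*121) = 26*(100 + 726) = 26*826 = 21476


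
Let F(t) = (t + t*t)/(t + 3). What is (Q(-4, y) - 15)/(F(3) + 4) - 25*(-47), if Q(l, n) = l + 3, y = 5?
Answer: 3517/3 ≈ 1172.3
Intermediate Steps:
F(t) = (t + t²)/(3 + t)
Q(l, n) = 3 + l
(Q(-4, y) - 15)/(F(3) + 4) - 25*(-47) = ((3 - 4) - 15)/(3*(1 + 3)/(3 + 3) + 4) - 25*(-47) = (-1 - 15)/(3*4/6 + 4) + 1175 = -16/(3*(⅙)*4 + 4) + 1175 = -16/(2 + 4) + 1175 = -16/6 + 1175 = -16*⅙ + 1175 = -8/3 + 1175 = 3517/3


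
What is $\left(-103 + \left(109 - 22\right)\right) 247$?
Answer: $-3952$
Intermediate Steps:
$\left(-103 + \left(109 - 22\right)\right) 247 = \left(-103 + 87\right) 247 = \left(-16\right) 247 = -3952$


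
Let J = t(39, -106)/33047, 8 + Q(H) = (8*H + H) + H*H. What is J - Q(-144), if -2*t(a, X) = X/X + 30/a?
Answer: -16696401927/859222 ≈ -19432.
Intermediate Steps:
t(a, X) = -½ - 15/a (t(a, X) = -(X/X + 30/a)/2 = -(1 + 30/a)/2 = -½ - 15/a)
Q(H) = -8 + H² + 9*H (Q(H) = -8 + ((8*H + H) + H*H) = -8 + (9*H + H²) = -8 + (H² + 9*H) = -8 + H² + 9*H)
J = -23/859222 (J = ((½)*(-30 - 1*39)/39)/33047 = ((½)*(1/39)*(-30 - 39))*(1/33047) = ((½)*(1/39)*(-69))*(1/33047) = -23/26*1/33047 = -23/859222 ≈ -2.6768e-5)
J - Q(-144) = -23/859222 - (-8 + (-144)² + 9*(-144)) = -23/859222 - (-8 + 20736 - 1296) = -23/859222 - 1*19432 = -23/859222 - 19432 = -16696401927/859222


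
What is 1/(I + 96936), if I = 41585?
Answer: 1/138521 ≈ 7.2191e-6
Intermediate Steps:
1/(I + 96936) = 1/(41585 + 96936) = 1/138521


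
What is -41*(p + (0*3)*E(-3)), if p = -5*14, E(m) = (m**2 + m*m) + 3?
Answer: 2870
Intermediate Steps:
E(m) = 3 + 2*m**2 (E(m) = (m**2 + m**2) + 3 = 2*m**2 + 3 = 3 + 2*m**2)
p = -70
-41*(p + (0*3)*E(-3)) = -41*(-70 + (0*3)*(3 + 2*(-3)**2)) = -41*(-70 + 0*(3 + 2*9)) = -41*(-70 + 0*(3 + 18)) = -41*(-70 + 0*21) = -41*(-70 + 0) = -41*(-70) = 2870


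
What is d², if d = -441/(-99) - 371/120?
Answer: 3236401/1742400 ≈ 1.8574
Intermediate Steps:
d = 1799/1320 (d = -441*(-1/99) - 371*1/120 = 49/11 - 371/120 = 1799/1320 ≈ 1.3629)
d² = (1799/1320)² = 3236401/1742400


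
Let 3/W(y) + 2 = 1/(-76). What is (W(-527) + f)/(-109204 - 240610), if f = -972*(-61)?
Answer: -1511908/8920257 ≈ -0.16949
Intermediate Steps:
f = 59292
W(y) = -76/51 (W(y) = 3/(-2 + 1/(-76)) = 3/(-2 - 1/76) = 3/(-153/76) = 3*(-76/153) = -76/51)
(W(-527) + f)/(-109204 - 240610) = (-76/51 + 59292)/(-109204 - 240610) = (3023816/51)/(-349814) = (3023816/51)*(-1/349814) = -1511908/8920257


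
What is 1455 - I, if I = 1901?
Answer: -446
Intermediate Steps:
1455 - I = 1455 - 1*1901 = 1455 - 1901 = -446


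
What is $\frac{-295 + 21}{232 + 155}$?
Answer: $- \frac{274}{387} \approx -0.70801$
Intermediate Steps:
$\frac{-295 + 21}{232 + 155} = - \frac{274}{387}$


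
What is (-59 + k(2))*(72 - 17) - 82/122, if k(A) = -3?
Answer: -208051/61 ≈ -3410.7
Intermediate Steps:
(-59 + k(2))*(72 - 17) - 82/122 = (-59 - 3)*(72 - 17) - 82/122 = -62*55 + (1/122)*(-82) = -3410 - 41/61 = -208051/61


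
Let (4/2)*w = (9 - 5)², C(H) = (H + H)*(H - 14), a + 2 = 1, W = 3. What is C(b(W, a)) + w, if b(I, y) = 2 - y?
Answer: -58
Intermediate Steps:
a = -1 (a = -2 + 1 = -1)
C(H) = 2*H*(-14 + H) (C(H) = (2*H)*(-14 + H) = 2*H*(-14 + H))
w = 8 (w = (9 - 5)²/2 = (½)*4² = (½)*16 = 8)
C(b(W, a)) + w = 2*(2 - 1*(-1))*(-14 + (2 - 1*(-1))) + 8 = 2*(2 + 1)*(-14 + (2 + 1)) + 8 = 2*3*(-14 + 3) + 8 = 2*3*(-11) + 8 = -66 + 8 = -58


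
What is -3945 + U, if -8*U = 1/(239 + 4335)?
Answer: -144355441/36592 ≈ -3945.0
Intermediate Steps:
U = -1/36592 (U = -1/(8*(239 + 4335)) = -1/8/4574 = -1/8*1/4574 = -1/36592 ≈ -2.7328e-5)
-3945 + U = -3945 - 1/36592 = -144355441/36592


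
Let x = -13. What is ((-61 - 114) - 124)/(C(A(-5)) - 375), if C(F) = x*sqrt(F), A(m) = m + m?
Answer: 22425/28463 - 3887*I*sqrt(10)/142315 ≈ 0.78786 - 0.08637*I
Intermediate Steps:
A(m) = 2*m
C(F) = -13*sqrt(F)
((-61 - 114) - 124)/(C(A(-5)) - 375) = ((-61 - 114) - 124)/(-13*I*sqrt(10) - 375) = (-175 - 124)/(-13*I*sqrt(10) - 375) = -299/(-13*I*sqrt(10) - 375) = -299/(-375 - 13*I*sqrt(10))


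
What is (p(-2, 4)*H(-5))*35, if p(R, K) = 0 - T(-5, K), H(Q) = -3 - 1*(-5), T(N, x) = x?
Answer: -280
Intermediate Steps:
H(Q) = 2 (H(Q) = -3 + 5 = 2)
p(R, K) = -K (p(R, K) = 0 - K = -K)
(p(-2, 4)*H(-5))*35 = (-1*4*2)*35 = -4*2*35 = -8*35 = -280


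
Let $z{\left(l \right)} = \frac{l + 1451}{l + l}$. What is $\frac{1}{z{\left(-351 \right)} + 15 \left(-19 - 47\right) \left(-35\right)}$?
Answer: $\frac{351}{12161600} \approx 2.8861 \cdot 10^{-5}$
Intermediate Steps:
$z{\left(l \right)} = \frac{1451 + l}{2 l}$
$\frac{1}{z{\left(-351 \right)} + 15 \left(-19 - 47\right) \left(-35\right)} = \frac{1}{\frac{1451 - 351}{2 \left(-351\right)} + 15 \left(-19 - 47\right) \left(-35\right)} = \frac{1}{\frac{1}{2} \left(- \frac{1}{351}\right) 1100 + 15 \left(-66\right) \left(-35\right)} = \frac{1}{- \frac{550}{351} - -34650} = \frac{1}{- \frac{550}{351} + 34650} = \frac{1}{\frac{12161600}{351}} = \frac{351}{12161600}$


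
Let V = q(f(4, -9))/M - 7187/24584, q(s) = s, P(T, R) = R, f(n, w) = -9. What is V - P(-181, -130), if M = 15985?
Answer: 50971675749/392975240 ≈ 129.71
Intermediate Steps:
V = -115105451/392975240 (V = -9/15985 - 7187/24584 = -115105451/392975240 ≈ -0.29291)
V - P(-181, -130) = -115105451/392975240 - 1*(-130) = -115105451/392975240 + 130 = 50971675749/392975240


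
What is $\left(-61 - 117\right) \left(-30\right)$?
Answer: $5340$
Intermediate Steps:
$\left(-61 - 117\right) \left(-30\right) = \left(-178\right) \left(-30\right) = 5340$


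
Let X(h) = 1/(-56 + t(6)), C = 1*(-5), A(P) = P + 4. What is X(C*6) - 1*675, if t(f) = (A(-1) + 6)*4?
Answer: -13501/20 ≈ -675.05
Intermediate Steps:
A(P) = 4 + P
t(f) = 36 (t(f) = ((4 - 1) + 6)*4 = (3 + 6)*4 = 9*4 = 36)
C = -5
X(h) = -1/20 (X(h) = 1/(-56 + 36) = 1/(-20) = -1/20)
X(C*6) - 1*675 = -1/20 - 1*675 = -1/20 - 675 = -13501/20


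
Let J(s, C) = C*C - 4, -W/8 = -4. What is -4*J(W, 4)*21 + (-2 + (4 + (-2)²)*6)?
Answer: -962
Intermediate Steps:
W = 32 (W = -8*(-4) = 32)
J(s, C) = -4 + C² (J(s, C) = C² - 4 = -4 + C²)
-4*J(W, 4)*21 + (-2 + (4 + (-2)²)*6) = -4*(-4 + 4²)*21 + (-2 + (4 + (-2)²)*6) = -4*(-4 + 16)*21 + (-2 + (4 + 4)*6) = -4*12*21 + (-2 + 8*6) = -48*21 + (-2 + 48) = -1008 + 46 = -962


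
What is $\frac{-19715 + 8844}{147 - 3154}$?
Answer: $\frac{10871}{3007} \approx 3.6152$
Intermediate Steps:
$\frac{-19715 + 8844}{147 - 3154} = - \frac{10871}{-3007} = \left(-10871\right) \left(- \frac{1}{3007}\right) = \frac{10871}{3007}$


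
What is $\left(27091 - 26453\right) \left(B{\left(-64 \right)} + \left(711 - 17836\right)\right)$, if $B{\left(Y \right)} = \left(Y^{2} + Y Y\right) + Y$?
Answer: $-5740086$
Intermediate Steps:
$B{\left(Y \right)} = Y + 2 Y^{2}$ ($B{\left(Y \right)} = \left(Y^{2} + Y^{2}\right) + Y = 2 Y^{2} + Y = Y + 2 Y^{2}$)
$\left(27091 - 26453\right) \left(B{\left(-64 \right)} + \left(711 - 17836\right)\right) = \left(27091 - 26453\right) \left(- 64 \left(1 + 2 \left(-64\right)\right) + \left(711 - 17836\right)\right) = 638 \left(- 64 \left(1 - 128\right) - 17125\right) = 638 \left(\left(-64\right) \left(-127\right) - 17125\right) = 638 \left(8128 - 17125\right) = 638 \left(-8997\right) = -5740086$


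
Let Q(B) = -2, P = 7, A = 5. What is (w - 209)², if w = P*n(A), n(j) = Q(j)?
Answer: 49729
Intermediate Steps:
n(j) = -2
w = -14 (w = 7*(-2) = -14)
(w - 209)² = (-14 - 209)² = (-223)² = 49729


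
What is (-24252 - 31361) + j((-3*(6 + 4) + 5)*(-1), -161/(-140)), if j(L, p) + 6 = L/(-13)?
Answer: -723072/13 ≈ -55621.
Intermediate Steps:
j(L, p) = -6 - L/13 (j(L, p) = -6 + L/(-13) = -6 + L*(-1/13) = -6 - L/13)
(-24252 - 31361) + j((-3*(6 + 4) + 5)*(-1), -161/(-140)) = (-24252 - 31361) + (-6 - (-3*(6 + 4) + 5)*(-1)/13) = -55613 + (-6 - (-3*10 + 5)*(-1)/13) = -55613 + (-6 - (-30 + 5)*(-1)/13) = -55613 + (-6 - (-25)*(-1)/13) = -55613 + (-6 - 1/13*25) = -55613 + (-6 - 25/13) = -55613 - 103/13 = -723072/13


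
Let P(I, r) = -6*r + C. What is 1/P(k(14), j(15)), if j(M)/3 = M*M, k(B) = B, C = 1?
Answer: -1/4049 ≈ -0.00024697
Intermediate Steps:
j(M) = 3*M² (j(M) = 3*(M*M) = 3*M²)
P(I, r) = 1 - 6*r (P(I, r) = -6*r + 1 = 1 - 6*r)
1/P(k(14), j(15)) = 1/(1 - 18*15²) = 1/(1 - 18*225) = 1/(1 - 6*675) = 1/(1 - 4050) = 1/(-4049) = -1/4049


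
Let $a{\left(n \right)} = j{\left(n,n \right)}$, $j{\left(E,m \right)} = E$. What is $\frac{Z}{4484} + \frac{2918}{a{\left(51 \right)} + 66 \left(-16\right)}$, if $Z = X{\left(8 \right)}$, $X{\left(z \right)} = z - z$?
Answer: $- \frac{2918}{1005} \approx -2.9035$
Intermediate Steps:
$a{\left(n \right)} = n$
$X{\left(z \right)} = 0$
$Z = 0$
$\frac{Z}{4484} + \frac{2918}{a{\left(51 \right)} + 66 \left(-16\right)} = \frac{0}{4484} + \frac{2918}{51 + 66 \left(-16\right)} = 0 \cdot \frac{1}{4484} + \frac{2918}{51 - 1056} = 0 + \frac{2918}{-1005} = 0 + 2918 \left(- \frac{1}{1005}\right) = 0 - \frac{2918}{1005} = - \frac{2918}{1005}$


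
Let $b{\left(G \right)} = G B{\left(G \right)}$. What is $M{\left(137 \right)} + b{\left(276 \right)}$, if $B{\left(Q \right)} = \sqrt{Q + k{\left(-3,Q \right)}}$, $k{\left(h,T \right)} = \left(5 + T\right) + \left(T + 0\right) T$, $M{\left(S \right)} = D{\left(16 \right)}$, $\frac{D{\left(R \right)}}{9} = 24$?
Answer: $216 + 276 \sqrt{76733} \approx 76670.0$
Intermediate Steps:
$D{\left(R \right)} = 216$ ($D{\left(R \right)} = 9 \cdot 24 = 216$)
$M{\left(S \right)} = 216$
$k{\left(h,T \right)} = 5 + T + T^{2}$ ($k{\left(h,T \right)} = \left(5 + T\right) + T T = \left(5 + T\right) + T^{2} = 5 + T + T^{2}$)
$B{\left(Q \right)} = \sqrt{5 + Q^{2} + 2 Q}$ ($B{\left(Q \right)} = \sqrt{Q + \left(5 + Q + Q^{2}\right)} = \sqrt{5 + Q^{2} + 2 Q}$)
$b{\left(G \right)} = G \sqrt{5 + G^{2} + 2 G}$
$M{\left(137 \right)} + b{\left(276 \right)} = 216 + 276 \sqrt{5 + 276^{2} + 2 \cdot 276} = 216 + 276 \sqrt{5 + 76176 + 552} = 216 + 276 \sqrt{76733}$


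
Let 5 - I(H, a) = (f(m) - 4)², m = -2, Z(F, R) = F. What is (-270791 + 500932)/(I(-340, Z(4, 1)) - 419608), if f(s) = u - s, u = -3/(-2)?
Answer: -920564/1678413 ≈ -0.54847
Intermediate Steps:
u = 3/2 (u = -3*(-½) = 3/2 ≈ 1.5000)
f(s) = 3/2 - s
I(H, a) = 19/4 (I(H, a) = 5 - ((3/2 - 1*(-2)) - 4)² = 5 - ((3/2 + 2) - 4)² = 5 - (7/2 - 4)² = 5 - (-½)² = 5 - 1*¼ = 5 - ¼ = 19/4)
(-270791 + 500932)/(I(-340, Z(4, 1)) - 419608) = (-270791 + 500932)/(19/4 - 419608) = 230141/(-1678413/4) = 230141*(-4/1678413) = -920564/1678413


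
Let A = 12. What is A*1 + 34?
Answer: 46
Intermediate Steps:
A*1 + 34 = 12*1 + 34 = 12 + 34 = 46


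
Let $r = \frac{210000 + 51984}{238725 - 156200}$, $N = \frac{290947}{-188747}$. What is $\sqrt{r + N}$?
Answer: $\frac{\sqrt{15849426235635332431}}{3115269235} \approx 1.2779$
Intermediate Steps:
$N = - \frac{290947}{188747}$ ($N = 290947 \left(- \frac{1}{188747}\right) = - \frac{290947}{188747} \approx -1.5415$)
$r = \frac{261984}{82525} \approx 3.1746$
$\sqrt{r + N} = \sqrt{\frac{261984}{82525} - \frac{290947}{188747}} = \sqrt{\frac{25438292873}{15576346175}} = \frac{\sqrt{15849426235635332431}}{3115269235}$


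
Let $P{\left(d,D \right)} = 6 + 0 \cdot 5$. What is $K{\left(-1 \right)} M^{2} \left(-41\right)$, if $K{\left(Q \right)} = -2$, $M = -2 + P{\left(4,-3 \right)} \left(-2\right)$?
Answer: $16072$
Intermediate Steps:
$P{\left(d,D \right)} = 6$ ($P{\left(d,D \right)} = 6 + 0 = 6$)
$M = -14$ ($M = -2 + 6 \left(-2\right) = -2 - 12 = -14$)
$K{\left(-1 \right)} M^{2} \left(-41\right) = - 2 \left(-14\right)^{2} \left(-41\right) = \left(-2\right) 196 \left(-41\right) = \left(-392\right) \left(-41\right) = 16072$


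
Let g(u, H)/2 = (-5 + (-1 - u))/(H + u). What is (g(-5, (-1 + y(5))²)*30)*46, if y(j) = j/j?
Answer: 552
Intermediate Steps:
y(j) = 1
g(u, H) = 2*(-6 - u)/(H + u) (g(u, H) = 2*((-5 + (-1 - u))/(H + u)) = 2*((-6 - u)/(H + u)) = 2*(-6 - u)/(H + u))
(g(-5, (-1 + y(5))²)*30)*46 = ((2*(-6 - 1*(-5))/((-1 + 1)² - 5))*30)*46 = ((2*(-6 + 5)/(0² - 5))*30)*46 = ((2*(-1)/(0 - 5))*30)*46 = ((2*(-1)/(-5))*30)*46 = ((2*(-⅕)*(-1))*30)*46 = ((⅖)*30)*46 = 12*46 = 552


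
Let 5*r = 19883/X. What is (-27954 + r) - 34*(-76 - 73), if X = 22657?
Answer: -2592847197/113285 ≈ -22888.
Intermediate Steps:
r = 19883/113285 (r = (19883/22657)/5 = (19883*(1/22657))/5 = (⅕)*(19883/22657) = 19883/113285 ≈ 0.17551)
(-27954 + r) - 34*(-76 - 73) = (-27954 + 19883/113285) - 34*(-76 - 73) = -3166749007/113285 - 34*(-149) = -3166749007/113285 + 5066 = -2592847197/113285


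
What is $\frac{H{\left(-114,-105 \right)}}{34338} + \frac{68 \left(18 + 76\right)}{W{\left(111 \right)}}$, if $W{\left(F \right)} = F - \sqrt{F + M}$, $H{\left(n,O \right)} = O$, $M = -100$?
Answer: $\frac{4060321751}{70450130} + \frac{3196 \sqrt{11}}{6155} \approx 59.356$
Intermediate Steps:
$W{\left(F \right)} = F - \sqrt{-100 + F}$ ($W{\left(F \right)} = F - \sqrt{F - 100} = F - \sqrt{-100 + F}$)
$\frac{H{\left(-114,-105 \right)}}{34338} + \frac{68 \left(18 + 76\right)}{W{\left(111 \right)}} = - \frac{105}{34338} + \frac{68 \left(18 + 76\right)}{111 - \sqrt{-100 + 111}} = \left(-105\right) \frac{1}{34338} + \frac{68 \cdot 94}{111 - \sqrt{11}} = - \frac{35}{11446} + \frac{6392}{111 - \sqrt{11}}$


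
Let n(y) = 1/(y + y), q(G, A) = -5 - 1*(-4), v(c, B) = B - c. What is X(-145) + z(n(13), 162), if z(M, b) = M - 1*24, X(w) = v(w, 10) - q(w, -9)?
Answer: 3433/26 ≈ 132.04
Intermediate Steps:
q(G, A) = -1 (q(G, A) = -5 + 4 = -1)
n(y) = 1/(2*y)
X(w) = 11 - w (X(w) = (10 - w) - 1*(-1) = (10 - w) + 1 = 11 - w)
z(M, b) = -24 + M (z(M, b) = M - 24 = -24 + M)
X(-145) + z(n(13), 162) = (11 - 1*(-145)) + (-24 + (½)/13) = (11 + 145) + (-24 + (½)*(1/13)) = 156 + (-24 + 1/26) = 156 - 623/26 = 3433/26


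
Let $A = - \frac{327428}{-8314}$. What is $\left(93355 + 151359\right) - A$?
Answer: $\frac{1017112384}{4157} \approx 2.4467 \cdot 10^{5}$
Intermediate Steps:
$A = \frac{163714}{4157}$ ($A = \left(-327428\right) \left(- \frac{1}{8314}\right) = \frac{163714}{4157} \approx 39.383$)
$\left(93355 + 151359\right) - A = \left(93355 + 151359\right) - \frac{163714}{4157} = 244714 - \frac{163714}{4157} = \frac{1017112384}{4157}$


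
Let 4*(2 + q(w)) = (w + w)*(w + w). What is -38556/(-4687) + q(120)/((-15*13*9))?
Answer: 182354/8225685 ≈ 0.022169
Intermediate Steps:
q(w) = -2 + w**2 (q(w) = -2 + ((w + w)*(w + w))/4 = -2 + ((2*w)*(2*w))/4 = -2 + (4*w**2)/4 = -2 + w**2)
-38556/(-4687) + q(120)/((-15*13*9)) = -38556/(-4687) + (-2 + 120**2)/((-15*13*9)) = -38556*(-1/4687) + (-2 + 14400)/((-195*9)) = 38556/4687 + 14398/(-1755) = 38556/4687 + 14398*(-1/1755) = 38556/4687 - 14398/1755 = 182354/8225685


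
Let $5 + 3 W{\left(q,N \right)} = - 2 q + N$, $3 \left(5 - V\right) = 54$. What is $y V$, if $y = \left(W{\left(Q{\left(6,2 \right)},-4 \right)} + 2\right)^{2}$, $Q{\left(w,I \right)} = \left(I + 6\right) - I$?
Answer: $-325$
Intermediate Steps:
$Q{\left(w,I \right)} = 6$ ($Q{\left(w,I \right)} = \left(6 + I\right) - I = 6$)
$V = -13$ ($V = 5 - 18 = -13$)
$W{\left(q,N \right)} = - \frac{5}{3} - \frac{2 q}{3} + \frac{N}{3}$ ($W{\left(q,N \right)} = - \frac{5}{3} + \frac{- 2 q + N}{3} = - \frac{5}{3} + \frac{N - 2 q}{3} = - \frac{5}{3} + \left(- \frac{2 q}{3} + \frac{N}{3}\right) = - \frac{5}{3} - \frac{2 q}{3} + \frac{N}{3}$)
$y = 25$ ($y = \left(\left(- \frac{5}{3} - 4 + \frac{1}{3} \left(-4\right)\right) + 2\right)^{2} = \left(\left(- \frac{5}{3} - 4 - \frac{4}{3}\right) + 2\right)^{2} = \left(-7 + 2\right)^{2} = \left(-5\right)^{2} = 25$)
$y V = 25 \left(-13\right) = -325$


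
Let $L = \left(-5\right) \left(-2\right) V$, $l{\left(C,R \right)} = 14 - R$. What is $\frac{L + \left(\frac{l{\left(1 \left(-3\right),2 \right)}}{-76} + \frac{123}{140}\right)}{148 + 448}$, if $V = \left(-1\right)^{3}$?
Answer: $- \frac{24683}{1585360} \approx -0.015569$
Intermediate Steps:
$V = -1$
$L = -10$ ($L = \left(-5\right) \left(-2\right) \left(-1\right) = 10 \left(-1\right) = -10$)
$\frac{L + \left(\frac{l{\left(1 \left(-3\right),2 \right)}}{-76} + \frac{123}{140}\right)}{148 + 448} = \frac{-10 + \left(\frac{14 - 2}{-76} + \frac{123}{140}\right)}{148 + 448} = \frac{-10 + \left(\left(14 - 2\right) \left(- \frac{1}{76}\right) + 123 \cdot \frac{1}{140}\right)}{596} = \left(-10 + \left(12 \left(- \frac{1}{76}\right) + \frac{123}{140}\right)\right) \frac{1}{596} = \left(-10 + \left(- \frac{3}{19} + \frac{123}{140}\right)\right) \frac{1}{596} = \left(-10 + \frac{1917}{2660}\right) \frac{1}{596} = \left(- \frac{24683}{2660}\right) \frac{1}{596} = - \frac{24683}{1585360}$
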